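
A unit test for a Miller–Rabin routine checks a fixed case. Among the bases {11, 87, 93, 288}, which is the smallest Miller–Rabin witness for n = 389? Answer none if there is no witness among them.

none

n − 1 = 388 = 2^2 · 97, so s = 2 and d = 97.
Base 11: x_0 = 11^97 mod 389 = 1. x_0 = 1, so 11 is not a witness.
Base 87: x_0 = 87^97 mod 389 = 388. x_0 = 388 ≡ −1, so 87 is not a witness.
Base 93: x_0 = 93^97 mod 389 = 1. x_0 = 1, so 93 is not a witness.
Base 288: x_0 = 288^97 mod 389 = 274. x_0 is neither 1 nor 388, so continue squaring. x_1 = 274^2 mod 389 = 388. x_1 ≡ −1, so 288 is not a witness.
No listed base is a witness for 389.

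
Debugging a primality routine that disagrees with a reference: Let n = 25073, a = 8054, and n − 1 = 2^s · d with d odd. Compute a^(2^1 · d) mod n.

n − 1 = 25072 = 2^4 · 1567, so s = 4 and d = 1567.
x_0 = 8054^1567 mod 25073 = 13383.
x_1 = 13383^2 mod 25073 = 8250.

8250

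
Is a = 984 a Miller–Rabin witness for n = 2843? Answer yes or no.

n − 1 = 2842 = 2^1 · 1421, so s = 1 and d = 1421.
x_0 = 984^1421 mod 2843 = 1.
x_0 = 1, so 984 is not a witness.

no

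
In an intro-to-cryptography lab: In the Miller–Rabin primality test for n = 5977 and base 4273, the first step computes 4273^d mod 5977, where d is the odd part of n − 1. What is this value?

n − 1 = 5976 = 2^3 · 747, so s = 3 and d = 747.
Repeated squaring mod 5977: 4273^1 ≡ 4273, 4273^2 ≡ 4771, 4273^4 ≡ 2025, 4273^8 ≡ 403, 4273^16 ≡ 1030, 4273^32 ≡ 2971, 4273^64 ≡ 4789, 4273^128 ≡ 772, 4273^256 ≡ 4261, 4273^512 ≡ 3972.
747 = 512 + 128 + 64 + 32 + 8 + 2 + 1, so 4273^747 ≡ 3972·772·4789·2971·403·4771·4273 ≡ 2386 (mod 5977).

2386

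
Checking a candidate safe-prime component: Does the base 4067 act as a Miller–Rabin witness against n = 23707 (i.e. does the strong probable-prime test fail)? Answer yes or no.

n − 1 = 23706 = 2^1 · 11853, so s = 1 and d = 11853.
By repeated squaring, 4067^11853 ≡ 21197 (mod 23707).
x_0 = 4067^11853 mod 23707 = 21197.
x_0 ∉ {1, 23706} and s = 1, so 4067 is a Miller–Rabin witness and 23707 is composite.

yes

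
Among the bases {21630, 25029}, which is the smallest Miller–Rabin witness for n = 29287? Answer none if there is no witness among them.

n − 1 = 29286 = 2^1 · 14643, so s = 1 and d = 14643.
Base 21630: x_0 = 21630^14643 mod 29287 = 1. x_0 = 1, so 21630 is not a witness.
Base 25029: x_0 = 25029^14643 mod 29287 = 29286. x_0 = 29286 ≡ −1, so 25029 is not a witness.
No listed base is a witness for 29287.

none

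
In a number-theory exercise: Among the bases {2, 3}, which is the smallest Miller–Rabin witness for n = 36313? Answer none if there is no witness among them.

n − 1 = 36312 = 2^3 · 4539, so s = 3 and d = 4539.
Base 2: x_0 = 2^4539 mod 36313 = 32613. x_0 is neither 1 nor 36312, so continue squaring. x_1 = 32613^2 mod 36313 = 36312. x_1 ≡ −1, so 2 is not a witness.
Base 3: x_0 = 3^4539 mod 36313 = 1. x_0 = 1, so 3 is not a witness.
No listed base is a witness for 36313.

none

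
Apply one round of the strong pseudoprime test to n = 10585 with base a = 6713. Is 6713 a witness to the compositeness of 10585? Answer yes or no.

no

n − 1 = 10584 = 2^3 · 1323, so s = 3 and d = 1323.
x_0 = 6713^1323 mod 10585 = 5667.
x_0 is neither 1 nor 10584, so continue squaring.
x_1 = 5667^2 mod 10585 = 10584.
x_1 ≡ −1, so 6713 is not a witness.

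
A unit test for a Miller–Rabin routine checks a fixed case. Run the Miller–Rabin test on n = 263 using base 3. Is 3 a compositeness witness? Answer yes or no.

no

n − 1 = 262 = 2^1 · 131, so s = 1 and d = 131.
x_0 = 3^131 mod 263 = 1.
x_0 = 1, so 3 is not a witness.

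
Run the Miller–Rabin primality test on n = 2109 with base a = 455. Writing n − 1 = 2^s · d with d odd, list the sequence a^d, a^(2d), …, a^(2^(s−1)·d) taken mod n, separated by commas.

n − 1 = 2108 = 2^2 · 527, so s = 2 and d = 527.
x_0 = 455^527 mod 2109 = 1766.
x_1 = 1766^2 mod 2109 = 1654.

1766, 1654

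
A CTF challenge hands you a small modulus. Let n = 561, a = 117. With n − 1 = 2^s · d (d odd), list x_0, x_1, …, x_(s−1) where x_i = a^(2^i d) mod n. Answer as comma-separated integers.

n − 1 = 560 = 2^4 · 35, so s = 4 and d = 35.
x_0 = 117^35 mod 561 = 417.
x_1 = 417^2 mod 561 = 540.
x_2 = 540^2 mod 561 = 441.
x_3 = 441^2 mod 561 = 375.

417, 540, 441, 375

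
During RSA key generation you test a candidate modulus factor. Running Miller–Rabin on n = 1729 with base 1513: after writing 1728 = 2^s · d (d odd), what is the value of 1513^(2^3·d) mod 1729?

n − 1 = 1728 = 2^6 · 27, so s = 6 and d = 27.
x_0 = 1513^27 mod 1729 = 645.
x_1 = 645^2 mod 1729 = 1065.
x_2 = 1065^2 mod 1729 = 1.
x_3 = 1^2 mod 1729 = 1.

1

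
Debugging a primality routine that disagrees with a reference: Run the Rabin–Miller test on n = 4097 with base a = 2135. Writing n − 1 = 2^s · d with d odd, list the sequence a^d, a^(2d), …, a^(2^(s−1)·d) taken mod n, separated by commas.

n − 1 = 4096 = 2^12 · 1, so s = 12 and d = 1.
x_0 = 2135^1 mod 4097 = 2135.
x_1 = 2135^2 mod 4097 = 2361.
x_2 = 2361^2 mod 4097 = 2401.
x_3 = 2401^2 mod 4097 = 322.
x_4 = 322^2 mod 4097 = 1259.
x_5 = 1259^2 mod 4097 = 3639.
x_6 = 3639^2 mod 4097 = 817.
x_7 = 817^2 mod 4097 = 3775.
x_8 = 3775^2 mod 4097 = 1259.
x_9 = 1259^2 mod 4097 = 3639.
x_10 = 3639^2 mod 4097 = 817.
x_11 = 817^2 mod 4097 = 3775.

2135, 2361, 2401, 322, 1259, 3639, 817, 3775, 1259, 3639, 817, 3775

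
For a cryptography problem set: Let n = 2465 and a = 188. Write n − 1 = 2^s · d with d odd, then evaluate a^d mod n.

n − 1 = 2464 = 2^5 · 77, so s = 5 and d = 77.
188^77 mod 2465 = 1293.

1293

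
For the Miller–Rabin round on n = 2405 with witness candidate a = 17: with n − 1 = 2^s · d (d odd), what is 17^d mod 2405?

1317

n − 1 = 2404 = 2^2 · 601, so s = 2 and d = 601.
17^601 mod 2405 = 1317.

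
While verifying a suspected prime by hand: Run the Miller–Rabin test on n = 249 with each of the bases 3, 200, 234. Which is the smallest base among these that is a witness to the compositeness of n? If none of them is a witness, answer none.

n − 1 = 248 = 2^3 · 31, so s = 3 and d = 31.
Base 3: x_0 = 3^31 mod 249 = 30. x_0 is neither 1 nor 248, so continue squaring. x_1 = 30^2 mod 249 = 153. x_2 = 153^2 mod 249 = 3. Reached i = s−1 = 2 without hitting −1: 3 is a Miller–Rabin witness and 249 is composite.
Base 200: x_0 = 200^31 mod 249 = 233. x_0 is neither 1 nor 248, so continue squaring. x_1 = 233^2 mod 249 = 7. x_2 = 7^2 mod 249 = 49. Reached i = s−1 = 2 without hitting −1: 200 is a Miller–Rabin witness and 249 is composite.
Base 234: x_0 = 234^31 mod 249 = 48. x_0 is neither 1 nor 248, so continue squaring. x_1 = 48^2 mod 249 = 63. x_2 = 63^2 mod 249 = 234. Reached i = s−1 = 2 without hitting −1: 234 is a Miller–Rabin witness and 249 is composite.
The smallest witness among the given bases is 3.

3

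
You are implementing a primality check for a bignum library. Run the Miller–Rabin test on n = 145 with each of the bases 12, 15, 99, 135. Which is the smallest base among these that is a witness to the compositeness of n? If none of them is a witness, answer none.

n − 1 = 144 = 2^4 · 9, so s = 4 and d = 9.
Base 12: x_0 = 12^9 mod 145 = 12. x_0 is neither 1 nor 144, so continue squaring. x_1 = 12^2 mod 145 = 144. x_1 ≡ −1, so 12 is not a witness.
Base 15: x_0 = 15^9 mod 145 = 55. x_0 is neither 1 nor 144, so continue squaring. x_1 = 55^2 mod 145 = 125. x_2 = 125^2 mod 145 = 110. x_3 = 110^2 mod 145 = 65. Reached i = s−1 = 3 without hitting −1: 15 is a Miller–Rabin witness and 145 is composite.
Base 99: x_0 = 99^9 mod 145 = 99. x_0 is neither 1 nor 144, so continue squaring. x_1 = 99^2 mod 145 = 86. x_2 = 86^2 mod 145 = 1. x_2 = 1 but x_1 ≠ ±1, a nontrivial square root of 1 — 99 is a witness and 145 is composite.
Base 135: x_0 = 135^9 mod 145 = 40. x_0 is neither 1 nor 144, so continue squaring. x_1 = 40^2 mod 145 = 5. x_2 = 5^2 mod 145 = 25. x_3 = 25^2 mod 145 = 45. Reached i = s−1 = 3 without hitting −1: 135 is a Miller–Rabin witness and 145 is composite.
The smallest witness among the given bases is 15.

15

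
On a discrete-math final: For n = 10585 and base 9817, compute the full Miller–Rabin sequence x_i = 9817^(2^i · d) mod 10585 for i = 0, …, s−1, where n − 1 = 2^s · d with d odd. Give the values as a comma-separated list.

n − 1 = 10584 = 2^3 · 1323, so s = 3 and d = 1323.
x_0 = 9817^1323 mod 10585 = 2163.
x_1 = 2163^2 mod 10585 = 10584.
x_2 = 10584^2 mod 10585 = 1.

2163, 10584, 1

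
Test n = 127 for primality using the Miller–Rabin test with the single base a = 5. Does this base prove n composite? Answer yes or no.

n − 1 = 126 = 2^1 · 63, so s = 1 and d = 63.
x_0 = 5^63 mod 127 = 126.
x_0 = 126 ≡ −1, so 5 is not a witness.

no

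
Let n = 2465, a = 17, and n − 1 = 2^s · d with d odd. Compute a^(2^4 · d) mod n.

2176

n − 1 = 2464 = 2^5 · 77, so s = 5 and d = 77.
x_0 = 17^77 mod 2465 = 17.
x_1 = 17^2 mod 2465 = 289.
x_2 = 289^2 mod 2465 = 2176.
x_3 = 2176^2 mod 2465 = 2176.
x_4 = 2176^2 mod 2465 = 2176.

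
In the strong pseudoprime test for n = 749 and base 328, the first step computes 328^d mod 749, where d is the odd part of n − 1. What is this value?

n − 1 = 748 = 2^2 · 187, so s = 2 and d = 187.
Repeated squaring mod 749: 328^1 ≡ 328, 328^2 ≡ 477, 328^4 ≡ 582, 328^8 ≡ 176, 328^16 ≡ 267, 328^32 ≡ 134, 328^64 ≡ 729, 328^128 ≡ 400.
187 = 128 + 32 + 16 + 8 + 2 + 1, so 328^187 ≡ 400·134·267·176·477·328 ≡ 391 (mod 749).

391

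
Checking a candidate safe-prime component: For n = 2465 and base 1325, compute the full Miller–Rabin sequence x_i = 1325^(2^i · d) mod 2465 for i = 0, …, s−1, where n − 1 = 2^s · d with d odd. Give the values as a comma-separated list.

n − 1 = 2464 = 2^5 · 77, so s = 5 and d = 77.
x_0 = 1325^77 mod 2465 = 900.
x_1 = 900^2 mod 2465 = 1480.
x_2 = 1480^2 mod 2465 = 1480.
x_3 = 1480^2 mod 2465 = 1480.
x_4 = 1480^2 mod 2465 = 1480.

900, 1480, 1480, 1480, 1480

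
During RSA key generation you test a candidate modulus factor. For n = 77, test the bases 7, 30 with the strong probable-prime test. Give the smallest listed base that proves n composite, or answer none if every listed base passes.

7

n − 1 = 76 = 2^2 · 19, so s = 2 and d = 19.
Base 7: x_0 = 7^19 mod 77 = 63. x_0 is neither 1 nor 76, so continue squaring. x_1 = 63^2 mod 77 = 42. Reached i = s−1 = 1 without hitting −1: 7 is a Miller–Rabin witness and 77 is composite.
Base 30: x_0 = 30^19 mod 77 = 51. x_0 is neither 1 nor 76, so continue squaring. x_1 = 51^2 mod 77 = 60. Reached i = s−1 = 1 without hitting −1: 30 is a Miller–Rabin witness and 77 is composite.
The smallest witness among the given bases is 7.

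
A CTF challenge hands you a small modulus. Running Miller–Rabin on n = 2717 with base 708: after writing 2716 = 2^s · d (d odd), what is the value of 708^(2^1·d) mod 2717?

1505

n − 1 = 2716 = 2^2 · 679, so s = 2 and d = 679.
Repeated squaring mod 2717: 708^1 ≡ 708, 708^2 ≡ 1336, 708^4 ≡ 2544, 708^8 ≡ 42, 708^16 ≡ 1764, 708^32 ≡ 731, 708^64 ≡ 1829, 708^128 ≡ 614, 708^256 ≡ 2050, 708^512 ≡ 2018.
679 = 512 + 128 + 32 + 4 + 2 + 1, so 708^679 ≡ 2018·614·731·2544·1336·708 ≡ 2126 (mod 2717).
x_0 = 2126.
x_1 = 2126^2 mod 2717 = 1505.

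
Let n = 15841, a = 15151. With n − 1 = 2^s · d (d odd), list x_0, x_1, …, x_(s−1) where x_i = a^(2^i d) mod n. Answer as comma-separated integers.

n − 1 = 15840 = 2^5 · 495, so s = 5 and d = 495.
x_0 = 15151^495 mod 15841 = 5424.
x_1 = 5424^2 mod 15841 = 3039.
x_2 = 3039^2 mod 15841 = 218.
x_3 = 218^2 mod 15841 = 1.
x_4 = 1^2 mod 15841 = 1.

5424, 3039, 218, 1, 1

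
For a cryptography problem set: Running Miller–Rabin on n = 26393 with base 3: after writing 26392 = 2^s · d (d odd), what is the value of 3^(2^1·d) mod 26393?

9452

n − 1 = 26392 = 2^3 · 3299, so s = 3 and d = 3299.
x_0 = 3^3299 mod 26393 = 15010.
x_1 = 15010^2 mod 26393 = 9452.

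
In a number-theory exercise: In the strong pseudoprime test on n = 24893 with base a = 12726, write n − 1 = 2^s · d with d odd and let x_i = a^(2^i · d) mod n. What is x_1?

n − 1 = 24892 = 2^2 · 6223, so s = 2 and d = 6223.
By repeated squaring, 12726^6223 ≡ 16620 (mod 24893).
x_0 = 16620.
x_1 = 16620^2 mod 24893 = 11672.

11672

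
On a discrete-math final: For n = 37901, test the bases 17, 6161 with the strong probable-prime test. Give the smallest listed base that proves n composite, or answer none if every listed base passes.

n − 1 = 37900 = 2^2 · 9475, so s = 2 and d = 9475.
Base 17: x_0 = 17^9475 mod 37901 = 17181. x_0 is neither 1 nor 37900, so continue squaring. x_1 = 17181^2 mod 37901 = 13773. Reached i = s−1 = 1 without hitting −1: 17 is a Miller–Rabin witness and 37901 is composite.
Base 6161: x_0 = 6161^9475 mod 37901 = 2146. x_0 is neither 1 nor 37900, so continue squaring. x_1 = 2146^2 mod 37901 = 19295. Reached i = s−1 = 1 without hitting −1: 6161 is a Miller–Rabin witness and 37901 is composite.
The smallest witness among the given bases is 17.

17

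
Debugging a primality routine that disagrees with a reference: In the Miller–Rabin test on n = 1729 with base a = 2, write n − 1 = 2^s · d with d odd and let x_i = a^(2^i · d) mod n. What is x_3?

n − 1 = 1728 = 2^6 · 27, so s = 6 and d = 27.
Repeated squaring mod 1729: 2^1 ≡ 2, 2^2 ≡ 4, 2^4 ≡ 16, 2^8 ≡ 256, 2^16 ≡ 1563.
27 = 16 + 8 + 2 + 1, so 2^27 ≡ 1563·256·4·2 ≡ 645 (mod 1729).
x_0 = 645.
x_1 = 645^2 mod 1729 = 1065.
x_2 = 1065^2 mod 1729 = 1.
x_3 = 1^2 mod 1729 = 1.

1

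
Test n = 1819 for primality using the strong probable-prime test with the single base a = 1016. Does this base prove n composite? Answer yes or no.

n − 1 = 1818 = 2^1 · 909, so s = 1 and d = 909.
Repeated squaring mod 1819: 1016^1 ≡ 1016, 1016^2 ≡ 883, 1016^4 ≡ 1157, 1016^8 ≡ 1684, 1016^16 ≡ 35, 1016^32 ≡ 1225, 1016^64 ≡ 1769, 1016^128 ≡ 681, 1016^256 ≡ 1735, 1016^512 ≡ 1599.
909 = 512 + 256 + 128 + 8 + 4 + 1, so 1016^909 ≡ 1599·1735·681·1684·1157·1016 ≡ 1577 (mod 1819).
x_0 = 1016^909 mod 1819 = 1577.
x_0 ∉ {1, 1818} and s = 1, so 1016 is a Miller–Rabin witness and 1819 is composite.

yes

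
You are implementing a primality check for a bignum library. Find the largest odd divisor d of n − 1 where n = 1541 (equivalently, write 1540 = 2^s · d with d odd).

Halving: 1540 → 770 → 385; 385 is odd.
So 1540 = 2^2 · 385.

385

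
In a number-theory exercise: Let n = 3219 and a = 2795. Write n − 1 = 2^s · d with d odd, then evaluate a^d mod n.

n − 1 = 3218 = 2^1 · 1609, so s = 1 and d = 1609.
2795^1609 mod 3219 = 311.

311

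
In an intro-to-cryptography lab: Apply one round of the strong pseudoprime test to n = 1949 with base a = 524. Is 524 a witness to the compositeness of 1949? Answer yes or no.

n − 1 = 1948 = 2^2 · 487, so s = 2 and d = 487.
x_0 = 524^487 mod 1949 = 1360.
x_0 is neither 1 nor 1948, so continue squaring.
x_1 = 1360^2 mod 1949 = 1948.
x_1 ≡ −1, so 524 is not a witness.

no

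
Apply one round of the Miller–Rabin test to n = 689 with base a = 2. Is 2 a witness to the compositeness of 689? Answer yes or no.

yes

n − 1 = 688 = 2^4 · 43, so s = 4 and d = 43.
x_0 = 2^43 mod 689 = 50.
x_0 is neither 1 nor 688, so continue squaring.
x_1 = 50^2 mod 689 = 433.
x_2 = 433^2 mod 689 = 81.
x_3 = 81^2 mod 689 = 360.
Reached i = s−1 = 3 without hitting −1: 2 is a Miller–Rabin witness and 689 is composite.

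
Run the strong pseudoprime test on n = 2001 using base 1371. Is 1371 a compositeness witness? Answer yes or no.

yes

n − 1 = 2000 = 2^4 · 125, so s = 4 and d = 125.
x_0 = 1371^125 mod 2001 = 1236.
x_0 is neither 1 nor 2000, so continue squaring.
x_1 = 1236^2 mod 2001 = 933.
x_2 = 933^2 mod 2001 = 54.
x_3 = 54^2 mod 2001 = 915.
Reached i = s−1 = 3 without hitting −1: 1371 is a Miller–Rabin witness and 2001 is composite.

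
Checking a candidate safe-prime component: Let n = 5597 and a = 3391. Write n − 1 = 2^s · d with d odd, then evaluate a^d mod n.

n − 1 = 5596 = 2^2 · 1399, so s = 2 and d = 1399.
3391^1399 mod 5597 = 1812.

1812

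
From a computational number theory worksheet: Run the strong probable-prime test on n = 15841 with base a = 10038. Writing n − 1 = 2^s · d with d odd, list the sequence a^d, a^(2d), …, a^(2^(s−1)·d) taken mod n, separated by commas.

n − 1 = 15840 = 2^5 · 495, so s = 5 and d = 495.
x_0 = 10038^495 mod 15841 = 6790.
x_1 = 6790^2 mod 15841 = 6790.
x_2 = 6790^2 mod 15841 = 6790.
x_3 = 6790^2 mod 15841 = 6790.
x_4 = 6790^2 mod 15841 = 6790.

6790, 6790, 6790, 6790, 6790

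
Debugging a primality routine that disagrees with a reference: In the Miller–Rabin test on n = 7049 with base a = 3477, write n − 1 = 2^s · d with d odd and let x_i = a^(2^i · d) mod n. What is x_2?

n − 1 = 7048 = 2^3 · 881, so s = 3 and d = 881.
Repeated squaring mod 7049: 3477^1 ≡ 3477, 3477^2 ≡ 494, 3477^4 ≡ 4370, 3477^8 ≡ 1159, 3477^16 ≡ 3971, 3477^32 ≡ 228, 3477^64 ≡ 2641, 3477^128 ≡ 3420, 3477^256 ≡ 2109, 3477^512 ≡ 7011.
881 = 512 + 256 + 64 + 32 + 16 + 1, so 3477^881 ≡ 7011·2109·2641·228·3971·3477 ≡ 2033 (mod 7049).
x_0 = 2033.
x_1 = 2033^2 mod 7049 = 2375.
x_2 = 2375^2 mod 7049 = 1425.

1425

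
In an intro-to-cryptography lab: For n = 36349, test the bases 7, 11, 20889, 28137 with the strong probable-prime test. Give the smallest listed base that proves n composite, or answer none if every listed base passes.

n − 1 = 36348 = 2^2 · 9087, so s = 2 and d = 9087.
Base 7: x_0 = 7^9087 mod 36349 = 15612. x_0 is neither 1 nor 36348, so continue squaring. x_1 = 15612^2 mod 36349 = 14499. Reached i = s−1 = 1 without hitting −1: 7 is a Miller–Rabin witness and 36349 is composite.
Base 11: x_0 = 11^9087 mod 36349 = 3277. x_0 is neither 1 nor 36348, so continue squaring. x_1 = 3277^2 mod 36349 = 15774. Reached i = s−1 = 1 without hitting −1: 11 is a Miller–Rabin witness and 36349 is composite.
Base 20889: x_0 = 20889^9087 mod 36349 = 25629. x_0 is neither 1 nor 36348, so continue squaring. x_1 = 25629^2 mod 36349 = 19211. Reached i = s−1 = 1 without hitting −1: 20889 is a Miller–Rabin witness and 36349 is composite.
Base 28137: x_0 = 28137^9087 mod 36349 = 8252. x_0 is neither 1 nor 36348, so continue squaring. x_1 = 8252^2 mod 36349 = 13827. Reached i = s−1 = 1 without hitting −1: 28137 is a Miller–Rabin witness and 36349 is composite.
The smallest witness among the given bases is 7.

7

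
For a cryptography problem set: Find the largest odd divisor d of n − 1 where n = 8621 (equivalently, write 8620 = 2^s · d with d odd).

Halving: 8620 → 4310 → 2155; 2155 is odd.
So 8620 = 2^2 · 2155.

2155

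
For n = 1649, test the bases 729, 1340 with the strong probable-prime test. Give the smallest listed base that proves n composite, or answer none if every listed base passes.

none

n − 1 = 1648 = 2^4 · 103, so s = 4 and d = 103.
Base 729: x_0 = 729^103 mod 1649 = 518. x_0 is neither 1 nor 1648, so continue squaring. x_1 = 518^2 mod 1649 = 1186. x_2 = 1186^2 mod 1649 = 1648. x_2 ≡ −1, so 729 is not a witness.
Base 1340: x_0 = 1340^103 mod 1649 = 1094. x_0 is neither 1 nor 1648, so continue squaring. x_1 = 1094^2 mod 1649 = 1311. x_2 = 1311^2 mod 1649 = 463. x_3 = 463^2 mod 1649 = 1648. x_3 ≡ −1, so 1340 is not a witness.
No listed base is a witness for 1649.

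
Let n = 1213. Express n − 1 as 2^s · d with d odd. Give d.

303

Halving: 1212 → 606 → 303; 303 is odd.
So 1212 = 2^2 · 303.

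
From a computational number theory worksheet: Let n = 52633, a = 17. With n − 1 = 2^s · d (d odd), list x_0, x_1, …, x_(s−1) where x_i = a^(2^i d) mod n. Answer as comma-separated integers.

n − 1 = 52632 = 2^3 · 6579, so s = 3 and d = 6579.
x_0 = 17^6579 mod 52633 = 825.
x_1 = 825^2 mod 52633 = 49029.
x_2 = 49029^2 mod 52633 = 41098.

825, 49029, 41098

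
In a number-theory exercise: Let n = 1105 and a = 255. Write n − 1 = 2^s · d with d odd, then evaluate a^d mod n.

n − 1 = 1104 = 2^4 · 69, so s = 4 and d = 69.
255^69 mod 1105 = 255.

255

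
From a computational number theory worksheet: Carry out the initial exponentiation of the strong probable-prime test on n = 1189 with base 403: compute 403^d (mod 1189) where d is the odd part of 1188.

462

n − 1 = 1188 = 2^2 · 297, so s = 2 and d = 297.
403^297 mod 1189 = 462.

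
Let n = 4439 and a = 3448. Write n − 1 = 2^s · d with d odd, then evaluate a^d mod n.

3125

n − 1 = 4438 = 2^1 · 2219, so s = 1 and d = 2219.
Repeated squaring mod 4439: 3448^1 ≡ 3448, 3448^2 ≡ 1062, 3448^4 ≡ 338, 3448^8 ≡ 3269, 3448^16 ≡ 1688, 3448^32 ≡ 3945, 3448^64 ≡ 4330, 3448^128 ≡ 3003, 3448^256 ≡ 2400, 3448^512 ≡ 2617, 3448^1024 ≡ 3751, 3448^2048 ≡ 2810.
2219 = 2048 + 128 + 32 + 8 + 2 + 1, so 3448^2219 ≡ 2810·3003·3945·3269·1062·3448 ≡ 3125 (mod 4439).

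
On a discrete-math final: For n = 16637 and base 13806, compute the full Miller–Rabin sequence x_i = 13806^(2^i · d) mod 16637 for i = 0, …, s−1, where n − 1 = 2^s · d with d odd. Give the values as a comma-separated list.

n − 1 = 16636 = 2^2 · 4159, so s = 2 and d = 4159.
x_0 = 13806^4159 mod 16637 = 2376.
x_1 = 2376^2 mod 16637 = 5433.

2376, 5433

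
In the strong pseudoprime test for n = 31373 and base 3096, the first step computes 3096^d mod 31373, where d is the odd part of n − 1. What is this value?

n − 1 = 31372 = 2^2 · 7843, so s = 2 and d = 7843.
Repeated squaring mod 31373: 3096^1 ≡ 3096, 3096^2 ≡ 16451, 3096^4 ≡ 11903, 3096^8 ≡ 941, 3096^16 ≡ 7037, 3096^32 ≡ 12775, 3096^64 ≡ 29652, 3096^128 ≡ 12779, 3096^256 ≡ 6376, 3096^512 ≡ 25341, 3096^1024 ≡ 23717, 3096^2048 ≡ 9572, 3096^4096 ≡ 14024.
7843 = 4096 + 2048 + 1024 + 512 + 128 + 32 + 2 + 1, so 3096^7843 ≡ 14024·9572·23717·25341·12779·12775·16451·3096 ≡ 13310 (mod 31373).

13310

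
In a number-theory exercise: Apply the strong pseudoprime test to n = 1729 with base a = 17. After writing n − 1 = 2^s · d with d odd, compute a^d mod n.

n − 1 = 1728 = 2^6 · 27, so s = 6 and d = 27.
Repeated squaring mod 1729: 17^1 ≡ 17, 17^2 ≡ 289, 17^4 ≡ 529, 17^8 ≡ 1472, 17^16 ≡ 347.
27 = 16 + 8 + 2 + 1, so 17^27 ≡ 347·1472·289·17 ≡ 818 (mod 1729).

818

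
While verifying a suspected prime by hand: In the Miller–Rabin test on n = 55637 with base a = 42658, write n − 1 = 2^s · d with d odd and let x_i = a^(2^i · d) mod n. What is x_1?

52039

n − 1 = 55636 = 2^2 · 13909, so s = 2 and d = 13909.
Repeated squaring mod 55637: 42658^1 ≡ 42658, 42658^2 ≡ 41242, 42658^4 ≡ 23837, 42658^8 ≡ 37525, 42658^16 ≡ 8792, 42658^32 ≡ 19471, 42658^64 ≡ 9323, 42658^128 ≡ 13335, 42658^256 ≡ 6373, 42658^512 ≡ 119, 42658^1024 ≡ 14161, 42658^2048 ≡ 18173, 42658^4096 ≡ 52334, 42658^8192 ≡ 4957.
13909 = 8192 + 4096 + 1024 + 512 + 64 + 16 + 4 + 1, so 42658^13909 ≡ 4957·52334·14161·119·9323·8792·23837·42658 ≡ 35932 (mod 55637).
x_0 = 35932.
x_1 = 35932^2 mod 55637 = 52039.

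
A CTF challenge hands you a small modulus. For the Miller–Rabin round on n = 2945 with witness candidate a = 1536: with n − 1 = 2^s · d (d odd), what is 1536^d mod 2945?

726

n − 1 = 2944 = 2^7 · 23, so s = 7 and d = 23.
Repeated squaring mod 2945: 1536^1 ≡ 1536, 1536^2 ≡ 351, 1536^4 ≡ 2456, 1536^8 ≡ 576, 1536^16 ≡ 1936.
23 = 16 + 4 + 2 + 1, so 1536^23 ≡ 1936·2456·351·1536 ≡ 726 (mod 2945).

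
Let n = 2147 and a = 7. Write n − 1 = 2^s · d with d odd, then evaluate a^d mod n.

n − 1 = 2146 = 2^1 · 1073, so s = 1 and d = 1073.
Repeated squaring mod 2147: 7^1 ≡ 7, 7^2 ≡ 49, 7^4 ≡ 254, 7^8 ≡ 106, 7^16 ≡ 501, 7^32 ≡ 1949, 7^64 ≡ 558, 7^128 ≡ 49, 7^256 ≡ 254, 7^512 ≡ 106, 7^1024 ≡ 501.
1073 = 1024 + 32 + 16 + 1, so 7^1073 ≡ 501·1949·501·7 ≡ 1759 (mod 2147).

1759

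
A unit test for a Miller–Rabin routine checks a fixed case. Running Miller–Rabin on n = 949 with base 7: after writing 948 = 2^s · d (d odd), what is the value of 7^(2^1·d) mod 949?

n − 1 = 948 = 2^2 · 237, so s = 2 and d = 237.
x_0 = 7^237 mod 949 = 866.
x_1 = 866^2 mod 949 = 246.

246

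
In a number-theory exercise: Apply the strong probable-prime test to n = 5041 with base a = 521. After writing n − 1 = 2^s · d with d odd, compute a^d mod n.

2912

n − 1 = 5040 = 2^4 · 315, so s = 4 and d = 315.
521^315 mod 5041 = 2912.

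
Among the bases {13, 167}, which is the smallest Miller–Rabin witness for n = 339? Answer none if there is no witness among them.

n − 1 = 338 = 2^1 · 169, so s = 1 and d = 169.
Base 13: x_0 = 13^169 mod 339 = 13. x_0 ∉ {1, 338} and s = 1, so 13 is a Miller–Rabin witness and 339 is composite.
Base 167: x_0 = 167^169 mod 339 = 59. x_0 ∉ {1, 338} and s = 1, so 167 is a Miller–Rabin witness and 339 is composite.
The smallest witness among the given bases is 13.

13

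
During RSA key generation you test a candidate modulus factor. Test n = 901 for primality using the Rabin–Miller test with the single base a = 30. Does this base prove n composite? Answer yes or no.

n − 1 = 900 = 2^2 · 225, so s = 2 and d = 225.
x_0 = 30^225 mod 901 = 30.
x_0 is neither 1 nor 900, so continue squaring.
x_1 = 30^2 mod 901 = 900.
x_1 ≡ −1, so 30 is not a witness.

no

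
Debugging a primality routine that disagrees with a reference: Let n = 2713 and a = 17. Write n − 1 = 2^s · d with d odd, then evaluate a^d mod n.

n − 1 = 2712 = 2^3 · 339, so s = 3 and d = 339.
Repeated squaring mod 2713: 17^1 ≡ 17, 17^2 ≡ 289, 17^4 ≡ 2131, 17^8 ≡ 2312, 17^16 ≡ 734, 17^32 ≡ 1582, 17^64 ≡ 1338, 17^128 ≡ 2377, 17^256 ≡ 1663.
339 = 256 + 64 + 16 + 2 + 1, so 17^339 ≡ 1663·1338·734·289·17 ≡ 1040 (mod 2713).

1040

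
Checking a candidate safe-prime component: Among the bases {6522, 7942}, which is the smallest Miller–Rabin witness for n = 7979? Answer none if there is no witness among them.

n − 1 = 7978 = 2^1 · 3989, so s = 1 and d = 3989.
Base 6522: x_0 = 6522^3989 mod 7979 = 900. x_0 ∉ {1, 7978} and s = 1, so 6522 is a Miller–Rabin witness and 7979 is composite.
Base 7942: x_0 = 7942^3989 mod 7979 = 3706. x_0 ∉ {1, 7978} and s = 1, so 7942 is a Miller–Rabin witness and 7979 is composite.
The smallest witness among the given bases is 6522.

6522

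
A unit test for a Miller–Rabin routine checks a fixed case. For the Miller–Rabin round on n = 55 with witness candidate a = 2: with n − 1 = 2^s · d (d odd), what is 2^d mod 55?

18

n − 1 = 54 = 2^1 · 27, so s = 1 and d = 27.
2^27 mod 55 = 18.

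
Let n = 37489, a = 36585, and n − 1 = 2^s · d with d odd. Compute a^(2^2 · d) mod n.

32998

n − 1 = 37488 = 2^4 · 2343, so s = 4 and d = 2343.
x_0 = 36585^2343 mod 37489 = 34267.
x_1 = 34267^2 mod 37489 = 34320.
x_2 = 34320^2 mod 37489 = 32998.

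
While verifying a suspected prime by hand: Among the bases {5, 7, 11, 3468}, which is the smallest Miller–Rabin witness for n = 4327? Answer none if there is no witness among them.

n − 1 = 4326 = 2^1 · 2163, so s = 1 and d = 2163.
Base 5: x_0 = 5^2163 mod 4327 = 4326. x_0 = 4326 ≡ −1, so 5 is not a witness.
Base 7: x_0 = 7^2163 mod 4327 = 4326. x_0 = 4326 ≡ −1, so 7 is not a witness.
Base 11: x_0 = 11^2163 mod 4327 = 4326. x_0 = 4326 ≡ −1, so 11 is not a witness.
Base 3468: x_0 = 3468^2163 mod 4327 = 4326. x_0 = 4326 ≡ −1, so 3468 is not a witness.
No listed base is a witness for 4327.

none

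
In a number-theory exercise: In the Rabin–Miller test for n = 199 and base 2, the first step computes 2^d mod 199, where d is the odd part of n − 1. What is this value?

n − 1 = 198 = 2^1 · 99, so s = 1 and d = 99.
2^99 mod 199 = 1.

1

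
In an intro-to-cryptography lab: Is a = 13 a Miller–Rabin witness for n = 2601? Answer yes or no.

yes

n − 1 = 2600 = 2^3 · 325, so s = 3 and d = 325.
x_0 = 13^325 mod 2601 = 931.
x_0 is neither 1 nor 2600, so continue squaring.
x_1 = 931^2 mod 2601 = 628.
x_2 = 628^2 mod 2601 = 1633.
Reached i = s−1 = 2 without hitting −1: 13 is a Miller–Rabin witness and 2601 is composite.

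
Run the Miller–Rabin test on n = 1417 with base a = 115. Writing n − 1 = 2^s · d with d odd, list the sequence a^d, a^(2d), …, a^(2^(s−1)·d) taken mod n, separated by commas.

n − 1 = 1416 = 2^3 · 177, so s = 3 and d = 177.
x_0 = 115^177 mod 1417 = 359.
x_1 = 359^2 mod 1417 = 1351.
x_2 = 1351^2 mod 1417 = 105.

359, 1351, 105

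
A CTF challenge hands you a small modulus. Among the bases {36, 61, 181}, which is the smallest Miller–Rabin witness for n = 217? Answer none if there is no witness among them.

n − 1 = 216 = 2^3 · 27, so s = 3 and d = 27.
Base 36: x_0 = 36^27 mod 217 = 1. x_0 = 1, so 36 is not a witness.
Base 61: x_0 = 61^27 mod 217 = 216. x_0 = 216 ≡ −1, so 61 is not a witness.
Base 181: x_0 = 181^27 mod 217 = 216. x_0 = 216 ≡ −1, so 181 is not a witness.
No listed base is a witness for 217.

none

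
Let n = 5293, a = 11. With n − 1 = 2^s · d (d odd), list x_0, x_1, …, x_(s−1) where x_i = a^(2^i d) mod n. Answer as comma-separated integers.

125, 5039

n − 1 = 5292 = 2^2 · 1323, so s = 2 and d = 1323.
x_0 = 11^1323 mod 5293 = 125.
x_1 = 125^2 mod 5293 = 5039.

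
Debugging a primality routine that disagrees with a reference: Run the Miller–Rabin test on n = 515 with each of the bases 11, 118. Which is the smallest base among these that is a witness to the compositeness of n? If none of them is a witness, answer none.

11

n − 1 = 514 = 2^1 · 257, so s = 1 and d = 257.
Base 11: x_0 = 11^257 mod 515 = 291. x_0 ∉ {1, 514} and s = 1, so 11 is a Miller–Rabin witness and 515 is composite.
Base 118: x_0 = 118^257 mod 515 = 328. x_0 ∉ {1, 514} and s = 1, so 118 is a Miller–Rabin witness and 515 is composite.
The smallest witness among the given bases is 11.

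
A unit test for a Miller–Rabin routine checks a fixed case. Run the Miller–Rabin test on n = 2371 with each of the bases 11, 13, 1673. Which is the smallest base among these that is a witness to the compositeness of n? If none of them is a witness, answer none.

n − 1 = 2370 = 2^1 · 1185, so s = 1 and d = 1185.
Base 11: x_0 = 11^1185 mod 2371 = 1. x_0 = 1, so 11 is not a witness.
Base 13: x_0 = 13^1185 mod 2371 = 2370. x_0 = 2370 ≡ −1, so 13 is not a witness.
Base 1673: x_0 = 1673^1185 mod 2371 = 2370. x_0 = 2370 ≡ −1, so 1673 is not a witness.
No listed base is a witness for 2371.

none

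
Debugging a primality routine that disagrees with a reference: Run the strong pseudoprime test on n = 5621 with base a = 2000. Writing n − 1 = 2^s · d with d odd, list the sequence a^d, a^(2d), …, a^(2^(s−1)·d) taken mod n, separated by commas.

628, 914

n − 1 = 5620 = 2^2 · 1405, so s = 2 and d = 1405.
x_0 = 2000^1405 mod 5621 = 628.
x_1 = 628^2 mod 5621 = 914.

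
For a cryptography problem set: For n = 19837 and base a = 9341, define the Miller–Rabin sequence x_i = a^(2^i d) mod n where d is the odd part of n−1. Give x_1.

2764

n − 1 = 19836 = 2^2 · 4959, so s = 2 and d = 4959.
x_0 = 9341^4959 mod 19837 = 14281.
x_1 = 14281^2 mod 19837 = 2764.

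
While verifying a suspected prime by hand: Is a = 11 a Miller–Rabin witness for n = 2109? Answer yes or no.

n − 1 = 2108 = 2^2 · 527, so s = 2 and d = 527.
Repeated squaring mod 2109: 11^1 ≡ 11, 11^2 ≡ 121, 11^4 ≡ 1987, 11^8 ≡ 121, 11^16 ≡ 1987, 11^32 ≡ 121, 11^64 ≡ 1987, 11^128 ≡ 121, 11^256 ≡ 1987, 11^512 ≡ 121.
527 = 512 + 8 + 4 + 2 + 1, so 11^527 ≡ 121·121·1987·121·11 ≡ 767 (mod 2109).
x_0 = 11^527 mod 2109 = 767.
x_0 is neither 1 nor 2108, so continue squaring.
x_1 = 767^2 mod 2109 = 1987.
Reached i = s−1 = 1 without hitting −1: 11 is a Miller–Rabin witness and 2109 is composite.

yes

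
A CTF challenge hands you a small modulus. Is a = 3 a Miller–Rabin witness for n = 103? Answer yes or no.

no

n − 1 = 102 = 2^1 · 51, so s = 1 and d = 51.
x_0 = 3^51 mod 103 = 102.
x_0 = 102 ≡ −1, so 3 is not a witness.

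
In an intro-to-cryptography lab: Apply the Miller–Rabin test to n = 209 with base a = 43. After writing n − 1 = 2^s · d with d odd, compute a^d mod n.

131

n − 1 = 208 = 2^4 · 13, so s = 4 and d = 13.
43^13 mod 209 = 131.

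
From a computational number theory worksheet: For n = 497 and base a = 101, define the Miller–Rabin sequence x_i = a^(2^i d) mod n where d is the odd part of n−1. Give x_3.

n − 1 = 496 = 2^4 · 31, so s = 4 and d = 31.
Repeated squaring mod 497: 101^1 ≡ 101, 101^2 ≡ 261, 101^4 ≡ 32, 101^8 ≡ 30, 101^16 ≡ 403.
31 = 16 + 8 + 4 + 2 + 1, so 101^31 ≡ 403·30·32·261·101 ≡ 304 (mod 497).
x_0 = 304.
x_1 = 304^2 mod 497 = 471.
x_2 = 471^2 mod 497 = 179.
x_3 = 179^2 mod 497 = 233.

233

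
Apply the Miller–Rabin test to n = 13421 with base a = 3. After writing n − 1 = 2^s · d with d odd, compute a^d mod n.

8636

n − 1 = 13420 = 2^2 · 3355, so s = 2 and d = 3355.
Repeated squaring mod 13421: 3^1 ≡ 3, 3^2 ≡ 9, 3^4 ≡ 81, 3^8 ≡ 6561, 3^16 ≡ 5574, 3^32 ≡ 13282, 3^64 ≡ 5900, 3^128 ≡ 9347, 3^256 ≡ 9120, 3^512 ≡ 4463, 3^1024 ≡ 1605, 3^2048 ≡ 12614.
3355 = 2048 + 1024 + 256 + 16 + 8 + 2 + 1, so 3^3355 ≡ 12614·1605·9120·5574·6561·9·3 ≡ 8636 (mod 13421).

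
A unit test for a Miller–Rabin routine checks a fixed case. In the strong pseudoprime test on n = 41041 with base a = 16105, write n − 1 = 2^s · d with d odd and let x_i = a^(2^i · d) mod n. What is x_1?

n − 1 = 41040 = 2^4 · 2565, so s = 4 and d = 2565.
Repeated squaring mod 41041: 16105^1 ≡ 16105, 16105^2 ≡ 32946, 16105^4 ≡ 27589, 16105^8 ≡ 6535, 16105^16 ≡ 23585, 16105^32 ≡ 23552, 16105^64 ≡ 27589, 16105^128 ≡ 6535, 16105^256 ≡ 23585, 16105^512 ≡ 23552, 16105^1024 ≡ 27589, 16105^2048 ≡ 6535.
2565 = 2048 + 512 + 4 + 1, so 16105^2565 ≡ 6535·23552·27589·16105 ≡ 24058 (mod 41041).
x_0 = 24058.
x_1 = 24058^2 mod 41041 = 27182.

27182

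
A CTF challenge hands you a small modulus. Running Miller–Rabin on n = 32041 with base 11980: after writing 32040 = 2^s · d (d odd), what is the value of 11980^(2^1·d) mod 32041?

n − 1 = 32040 = 2^3 · 4005, so s = 3 and d = 4005.
x_0 = 11980^4005 mod 32041 = 6801.
x_1 = 6801^2 mod 32041 = 18438.

18438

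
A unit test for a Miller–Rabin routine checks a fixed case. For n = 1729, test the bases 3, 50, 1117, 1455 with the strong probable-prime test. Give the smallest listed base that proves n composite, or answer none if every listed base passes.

3

n − 1 = 1728 = 2^6 · 27, so s = 6 and d = 27.
Base 3: x_0 = 3^27 mod 1729 = 664. x_0 is neither 1 nor 1728, so continue squaring. x_1 = 664^2 mod 1729 = 1. x_1 = 1 but x_0 ≠ ±1, a nontrivial square root of 1 — 3 is a witness and 1729 is composite.
Base 50: x_0 = 50^27 mod 1729 = 512. x_0 is neither 1 nor 1728, so continue squaring. x_1 = 512^2 mod 1729 = 1065. x_2 = 1065^2 mod 1729 = 1. x_2 = 1 but x_1 ≠ ±1, a nontrivial square root of 1 — 50 is a witness and 1729 is composite.
Base 1117: x_0 = 1117^27 mod 1729 = 246. x_0 is neither 1 nor 1728, so continue squaring. x_1 = 246^2 mod 1729 = 1. x_1 = 1 but x_0 ≠ ±1, a nontrivial square root of 1 — 1117 is a witness and 1729 is composite.
Base 1455: x_0 = 1455^27 mod 1729 = 818. x_0 is neither 1 nor 1728, so continue squaring. x_1 = 818^2 mod 1729 = 1. x_1 = 1 but x_0 ≠ ±1, a nontrivial square root of 1 — 1455 is a witness and 1729 is composite.
The smallest witness among the given bases is 3.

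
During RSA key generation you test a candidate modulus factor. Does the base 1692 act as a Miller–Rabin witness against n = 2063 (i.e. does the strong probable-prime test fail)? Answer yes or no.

n − 1 = 2062 = 2^1 · 1031, so s = 1 and d = 1031.
x_0 = 1692^1031 mod 2063 = 2062.
x_0 = 2062 ≡ −1, so 1692 is not a witness.

no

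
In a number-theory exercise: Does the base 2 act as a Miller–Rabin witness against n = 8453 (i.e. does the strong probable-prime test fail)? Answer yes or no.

n − 1 = 8452 = 2^2 · 2113, so s = 2 and d = 2113.
Repeated squaring mod 8453: 2^1 ≡ 2, 2^2 ≡ 4, 2^4 ≡ 16, 2^8 ≡ 256, 2^16 ≡ 6365, 2^32 ≡ 6449, 2^64 ≡ 841, 2^128 ≡ 5682, 2^256 ≡ 3117, 2^512 ≡ 3192, 2^1024 ≡ 2999, 2^2048 ≡ 9.
2113 = 2048 + 64 + 1, so 2^2113 ≡ 9·841·2 ≡ 6685 (mod 8453).
x_0 = 2^2113 mod 8453 = 6685.
x_0 is neither 1 nor 8452, so continue squaring.
x_1 = 6685^2 mod 8453 = 6667.
Reached i = s−1 = 1 without hitting −1: 2 is a Miller–Rabin witness and 8453 is composite.

yes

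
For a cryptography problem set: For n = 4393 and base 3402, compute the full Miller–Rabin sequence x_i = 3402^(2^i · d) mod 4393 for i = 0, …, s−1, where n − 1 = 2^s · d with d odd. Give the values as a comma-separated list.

n − 1 = 4392 = 2^3 · 549, so s = 3 and d = 549.
x_0 = 3402^549 mod 4393 = 3070.
x_1 = 3070^2 mod 4393 = 1915.
x_2 = 1915^2 mod 4393 = 3463.

3070, 1915, 3463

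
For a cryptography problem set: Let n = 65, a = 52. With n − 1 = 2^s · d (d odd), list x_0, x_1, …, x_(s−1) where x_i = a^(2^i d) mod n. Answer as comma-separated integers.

n − 1 = 64 = 2^6 · 1, so s = 6 and d = 1.
x_0 = 52^1 mod 65 = 52.
x_1 = 52^2 mod 65 = 39.
x_2 = 39^2 mod 65 = 26.
x_3 = 26^2 mod 65 = 26.
x_4 = 26^2 mod 65 = 26.
x_5 = 26^2 mod 65 = 26.

52, 39, 26, 26, 26, 26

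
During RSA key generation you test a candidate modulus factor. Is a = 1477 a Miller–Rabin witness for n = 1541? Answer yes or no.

no

n − 1 = 1540 = 2^2 · 385, so s = 2 and d = 385.
Repeated squaring mod 1541: 1477^1 ≡ 1477, 1477^2 ≡ 1014, 1477^4 ≡ 349, 1477^8 ≡ 62, 1477^16 ≡ 762, 1477^32 ≡ 1228, 1477^64 ≡ 886, 1477^128 ≡ 627, 1477^256 ≡ 174.
385 = 256 + 128 + 1, so 1477^385 ≡ 174·627·1477 ≡ 1540 (mod 1541).
x_0 = 1477^385 mod 1541 = 1540.
x_0 = 1540 ≡ −1, so 1477 is not a witness.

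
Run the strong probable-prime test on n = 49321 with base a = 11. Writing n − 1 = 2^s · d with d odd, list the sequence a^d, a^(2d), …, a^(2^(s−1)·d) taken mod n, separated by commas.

9175, 38999, 10324

n − 1 = 49320 = 2^3 · 6165, so s = 3 and d = 6165.
x_0 = 11^6165 mod 49321 = 9175.
x_1 = 9175^2 mod 49321 = 38999.
x_2 = 38999^2 mod 49321 = 10324.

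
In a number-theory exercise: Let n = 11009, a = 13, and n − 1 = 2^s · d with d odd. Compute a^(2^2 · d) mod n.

6763

n − 1 = 11008 = 2^8 · 43, so s = 8 and d = 43.
x_0 = 13^43 mod 11009 = 9099.
x_1 = 9099^2 mod 11009 = 4121.
x_2 = 4121^2 mod 11009 = 6763.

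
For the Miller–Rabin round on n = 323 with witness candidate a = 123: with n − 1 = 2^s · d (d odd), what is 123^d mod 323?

n − 1 = 322 = 2^1 · 161, so s = 1 and d = 161.
123^161 mod 323 = 55.

55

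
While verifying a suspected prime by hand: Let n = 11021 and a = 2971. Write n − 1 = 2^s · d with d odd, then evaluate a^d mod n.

5855

n − 1 = 11020 = 2^2 · 2755, so s = 2 and d = 2755.
Repeated squaring mod 11021: 2971^1 ≡ 2971, 2971^2 ≡ 10041, 2971^4 ≡ 1573, 2971^8 ≡ 5625, 2971^16 ≡ 10355, 2971^32 ≡ 2716, 2971^64 ≡ 3607, 2971^128 ≡ 5669, 2971^256 ≡ 325, 2971^512 ≡ 6436, 2971^1024 ≡ 5178, 2971^2048 ≡ 8612.
2755 = 2048 + 512 + 128 + 64 + 2 + 1, so 2971^2755 ≡ 8612·6436·5669·3607·10041·2971 ≡ 5855 (mod 11021).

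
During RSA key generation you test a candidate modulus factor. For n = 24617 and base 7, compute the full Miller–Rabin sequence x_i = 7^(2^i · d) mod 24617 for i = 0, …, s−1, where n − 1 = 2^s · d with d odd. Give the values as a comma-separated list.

23221, 4073, 22088

n − 1 = 24616 = 2^3 · 3077, so s = 3 and d = 3077.
x_0 = 7^3077 mod 24617 = 23221.
x_1 = 23221^2 mod 24617 = 4073.
x_2 = 4073^2 mod 24617 = 22088.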